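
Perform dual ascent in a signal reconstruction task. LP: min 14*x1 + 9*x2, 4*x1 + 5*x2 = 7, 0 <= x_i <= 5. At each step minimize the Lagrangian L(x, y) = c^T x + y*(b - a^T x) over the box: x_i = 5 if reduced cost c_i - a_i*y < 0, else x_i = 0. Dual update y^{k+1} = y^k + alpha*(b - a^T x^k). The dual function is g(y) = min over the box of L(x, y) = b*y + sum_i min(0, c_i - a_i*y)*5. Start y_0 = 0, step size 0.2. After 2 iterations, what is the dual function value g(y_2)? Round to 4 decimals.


Dual ascent for LP: min 14*x1 + 9*x2, 4*x1 + 5*x2 = 7, 0 <= x_i <= 5
Step 1: y^k = 0.0, reduced costs: (14.0, 9.0)
  x^k = (0.0, 0.0), subgradient = b - a^T x = 7.0
  y^{k+1} = 0.0 + 0.2*7.0 = 1.4
Step 2: y^k = 1.4, reduced costs: (8.4, 2.0)
  x^k = (0.0, 0.0), subgradient = b - a^T x = 7.0
  y^{k+1} = 1.4 + 0.2*7.0 = 2.8
Dual objective at y_2 = 2.8: reduced costs (2.8, -5.0), box minimizer x = (0.0, 5.0)
g(y_2) = b*y + (c1 - a1*y)*x1 + (c2 - a2*y)*x2 = 7*2.8 + 2.8*0.0 + (-5.0)*5.0 = 19.6 + 0.0 - 25.0 = -5.4


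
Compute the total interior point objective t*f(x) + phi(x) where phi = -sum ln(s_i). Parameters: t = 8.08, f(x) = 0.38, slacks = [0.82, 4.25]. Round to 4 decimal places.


Step 1: Compute log-barrier.
ln values: [-0.1985, 1.4469]
phi = -(-0.1985 + 1.4469) = -1.2485
Step 2: Compute augmented objective.
t*f(x) = 8.08*0.38 = 3.0704
Total = 3.0704 - 1.2485 = 1.8219


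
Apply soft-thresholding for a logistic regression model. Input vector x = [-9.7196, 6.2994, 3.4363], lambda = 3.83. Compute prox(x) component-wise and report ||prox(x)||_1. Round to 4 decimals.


Soft-thresholding with lambda = 3.83:
prox(-9.7196) = sign(-9.7196)*max(|-9.7196| - 3.83, 0) = -5.8896
prox(6.2994) = sign(6.2994)*max(|6.2994| - 3.83, 0) = 2.4694
prox(3.4363) = sign(3.4363)*max(|3.4363| - 3.83, 0) = 0.0
prox(x) = [-5.8896, 2.4694, 0.0]
||prox(x)||_1 = 5.8896 + 2.4694 + 0.0 = 8.359


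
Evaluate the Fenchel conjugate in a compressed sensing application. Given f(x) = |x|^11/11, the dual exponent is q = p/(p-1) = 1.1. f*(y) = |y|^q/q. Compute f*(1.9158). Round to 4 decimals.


The conjugate exponent q satisfies 1/p + 1/q = 1.
p = 11, so q = 11/(11 - 1) = 1.1
|y|^q = 1.9158^1.1 = 2.0445
f*(1.9158) = 2.0445 / 1.1 = 1.8586


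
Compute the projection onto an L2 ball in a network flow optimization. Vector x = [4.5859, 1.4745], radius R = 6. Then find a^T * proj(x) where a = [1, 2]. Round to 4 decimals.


Step 1: Compute ||x|| (intermediates to 6 decimals).
||x|| = sqrt(4.5859^2 + 1.4745^2) = 4.817118
Step 2: Project.
Since ||x|| <= R, proj = x (no scaling needed).
proj(x) = [4.5859, 1.4745]
Step 3: Dot product.
a^T * proj(x) = 1*4.5859 + 2*1.4745 = 7.5349


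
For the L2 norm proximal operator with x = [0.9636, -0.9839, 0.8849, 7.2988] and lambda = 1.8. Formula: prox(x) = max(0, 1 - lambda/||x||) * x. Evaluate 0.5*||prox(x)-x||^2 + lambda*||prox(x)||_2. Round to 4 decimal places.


Step 1: Compute ||x||.
||x|| = 7.4801
Step 2: Compute scaling factor.
scale = max(0, 1 - 1.8/7.4801) = 0.7594
Step 3: prox(x) = [0.7317, -0.7471, 0.672, 5.5424]
||prox(x)|| = 5.6801
Step 4: Proximal objective.
0.5*||prox-x||^2 = 1.62
lambda*||prox|| = 10.2242
Total = 11.8442


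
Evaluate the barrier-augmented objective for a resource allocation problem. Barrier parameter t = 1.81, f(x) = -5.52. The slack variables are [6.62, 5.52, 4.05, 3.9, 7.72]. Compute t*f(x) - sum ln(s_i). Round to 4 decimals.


Step 1: Compute log-barrier.
ln values: [1.8901, 1.7084, 1.3987, 1.361, 2.0438]
phi = -(1.8901 + 1.7084 + 1.3987 + 1.361 + 2.0438) = -8.402
Step 2: Compute augmented objective.
t*f(x) = 1.81*-5.52 = -9.9912
Total = -9.9912 - 8.402 = -18.3932


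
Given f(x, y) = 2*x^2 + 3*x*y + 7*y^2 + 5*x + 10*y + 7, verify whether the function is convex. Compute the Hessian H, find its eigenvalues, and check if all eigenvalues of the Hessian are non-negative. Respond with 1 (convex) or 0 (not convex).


The Hessian of f(x,y) = 2*x^2 + 3*x*y + 7*y^2 + 5*x + 10*y + 7 is:
H = [[4, 3], [3, 14]]
Trace = 4 + 14 = 18
Determinant = 4*14 - (3)^2 = 47
Discriminant = (18)^2 - 4*47 = 136.0
Eigenvalues: lambda_1 = 3.169, lambda_2 = 14.831
The function is convex.

1


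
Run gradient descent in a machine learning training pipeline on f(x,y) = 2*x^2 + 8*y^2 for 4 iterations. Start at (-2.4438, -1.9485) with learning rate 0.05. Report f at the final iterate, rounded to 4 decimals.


Gradient descent on f(x,y) = 2*x^2 + 8*y^2.
Starting point: (-2.4438, -1.9485), alpha = 0.05
Step 1: grad_x = 2*2*-2.4438 = -9.7752, grad_y = 2*8*-1.9485 = -31.176
  x_1 = -2.4438 - 0.05*-9.7752 = -1.955
  y_1 = -1.9485 - 0.05*-31.176 = -0.3897
Step 2: grad_x = 2*2*-1.955 = -7.8202, grad_y = 2*8*-0.3897 = -6.2352
  x_2 = -1.955 - 0.05*-7.8202 = -1.564
  y_2 = -0.3897 - 0.05*-6.2352 = -0.0779
Step 3: grad_x = 2*2*-1.564 = -6.2561, grad_y = 2*8*-0.0779 = -1.247
  x_3 = -1.564 - 0.05*-6.2561 = -1.2512
  y_3 = -0.0779 - 0.05*-1.247 = -0.0156
Step 4: grad_x = 2*2*-1.2512 = -5.0049, grad_y = 2*8*-0.0156 = -0.2494
  x_4 = -1.2512 - 0.05*-5.0049 = -1.001
  y_4 = -0.0156 - 0.05*-0.2494 = -0.0031
f(-1.001, -0.0031) = 2*(-1.001)^2 + 8*(-0.0031)^2 = 2.004


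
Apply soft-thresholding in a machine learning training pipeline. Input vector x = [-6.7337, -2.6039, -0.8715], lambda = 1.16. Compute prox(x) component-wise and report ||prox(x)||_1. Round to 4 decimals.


Soft-thresholding with lambda = 1.16:
prox(-6.7337) = sign(-6.7337)*max(|-6.7337| - 1.16, 0) = -5.5737
prox(-2.6039) = sign(-2.6039)*max(|-2.6039| - 1.16, 0) = -1.4439
prox(-0.8715) = sign(-0.8715)*max(|-0.8715| - 1.16, 0) = 0.0
prox(x) = [-5.5737, -1.4439, 0.0]
||prox(x)||_1 = 5.5737 + 1.4439 + 0.0 = 7.0176


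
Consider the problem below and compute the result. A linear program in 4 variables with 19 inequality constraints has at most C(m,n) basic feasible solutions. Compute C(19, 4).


Each vertex corresponds to some choice of n active constraints out of m, so the number of vertices is at most C(m, n) = m! / (n!(m-n)!).
m = 19, n = 4
Numerator: 19 * 18 * 17 * 16
Denominator: 4! = 24
C(19, 4) = 3876


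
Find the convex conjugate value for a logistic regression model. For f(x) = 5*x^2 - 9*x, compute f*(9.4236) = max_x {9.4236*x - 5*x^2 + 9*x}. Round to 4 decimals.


f*(y) = sup_x {y*x - a*x^2 - b*x} = sup_x {(y-b)*x - a*x^2}
FOC: (y - b) - 2a*x = 0 => x* = (y - b)/(2a)
x* = (9.4236 + 9)/(2*5) = 1.8424
f*(9.4236) = (y-b)^2/(4a) = (9.4236 + 9)^2/(4*5)
= 339.429/20 = 16.9715


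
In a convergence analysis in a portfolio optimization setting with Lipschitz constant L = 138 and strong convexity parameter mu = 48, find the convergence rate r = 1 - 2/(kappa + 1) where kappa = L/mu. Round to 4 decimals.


Step 1: Compute the condition number.
kappa = L/mu = 138/48 = 2.875
Step 2: Compute the convergence rate.
r = 1 - 2/(kappa + 1) = 1 - 2*mu/(L + mu) = (L - mu)/(L + mu) = 90/186 = 0.4839


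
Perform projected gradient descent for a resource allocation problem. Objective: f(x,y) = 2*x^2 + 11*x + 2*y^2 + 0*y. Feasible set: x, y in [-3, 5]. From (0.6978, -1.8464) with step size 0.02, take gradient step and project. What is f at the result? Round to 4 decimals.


Step 1: Compute gradient at (0.6978, -1.8464).
grad_x = 2*2*0.6978 + 11 = 13.7912
grad_y = 2*2*-1.8464 + 0 = -7.3856
Step 2: Gradient step.
x_raw = 0.6978 - 0.02*13.7912 = 0.422
y_raw = -1.8464 - 0.02*-7.3856 = -1.6987
Step 3: Project onto [-3, 5].
x_proj = clip(0.422) = 0.422
y_proj = clip(-1.6987) = -1.6987
Step 4: Evaluate f.
f(0.422, -1.6987) = 10.7689


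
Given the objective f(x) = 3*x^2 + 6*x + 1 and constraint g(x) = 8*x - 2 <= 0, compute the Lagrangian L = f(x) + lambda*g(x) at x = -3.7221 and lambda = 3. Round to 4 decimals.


Step 1: Evaluate f(x).
f(-3.7221) = 3*(-3.7221)^2 + 6*(-3.7221) + 1 = 20.2295
Step 2: Evaluate g(x).
g(-3.7221) = 8*-3.7221 - 2 = -31.7768
Step 3: Compute Lagrangian.
L = 20.2295 + 3*-31.7768 = -75.1009


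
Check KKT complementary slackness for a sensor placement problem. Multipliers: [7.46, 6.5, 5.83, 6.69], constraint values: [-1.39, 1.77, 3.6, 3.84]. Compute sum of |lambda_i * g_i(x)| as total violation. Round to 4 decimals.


KKT complementary slackness check:
lambda_1 * g_1 = 7.46 * -1.39 = -10.3694
lambda_2 * g_2 = 6.5 * 1.77 = 11.505
lambda_3 * g_3 = 5.83 * 3.6 = 20.988
lambda_4 * g_4 = 6.69 * 3.84 = 25.6896
Total violation = 10.3694 + 11.505 + 20.988 + 25.6896 = 68.552


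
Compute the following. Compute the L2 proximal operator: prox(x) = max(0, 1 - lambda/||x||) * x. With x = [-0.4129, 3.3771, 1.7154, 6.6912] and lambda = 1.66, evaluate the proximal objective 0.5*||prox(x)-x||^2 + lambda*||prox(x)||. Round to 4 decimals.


Step 1: Compute ||x||.
||x|| = 7.7
Step 2: Compute scaling factor.
scale = max(0, 1 - 1.66/7.7) = 0.7844
Step 3: prox(x) = [-0.3239, 2.6491, 1.3456, 5.2487]
||prox(x)|| = 6.04
Step 4: Proximal objective.
0.5*||prox-x||^2 = 1.3778
lambda*||prox|| = 10.0264
Total = 11.4042


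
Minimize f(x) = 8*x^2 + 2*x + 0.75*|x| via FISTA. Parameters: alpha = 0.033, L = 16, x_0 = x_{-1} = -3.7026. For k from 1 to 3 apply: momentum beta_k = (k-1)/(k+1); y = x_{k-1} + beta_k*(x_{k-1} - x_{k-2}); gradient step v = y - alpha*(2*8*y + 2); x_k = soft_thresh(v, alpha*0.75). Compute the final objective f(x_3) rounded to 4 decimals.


FISTA on f(x) = 8*x^2 + 2*x + 0.75*|x|
L = 16, alpha = 0.033
Iteration 1: beta = 0.0, y = -3.7026 + 0.0*(-3.7026 + 3.7026) = -3.7026
  grad(y) = -57.2416, v = y - alpha*grad = -1.8136
  prox(v) = soft_thresh(-1.8136, 0.0248) = -1.7889
Iteration 2: beta = 0.3333, y = -1.7889 + 0.3333*(-1.7889 + 3.7026) = -1.151
  grad(y) = -16.4155, v = y - alpha*grad = -0.6093
  prox(v) = soft_thresh(-0.6093, 0.0248) = -0.5845
Iteration 3: beta = 0.5, y = -0.5845 + 0.5*(-0.5845 + 1.7889) = 0.0177
  grad(y) = 2.2828, v = y - alpha*grad = -0.0577
  prox(v) = soft_thresh(-0.0577, 0.0248) = -0.0329
f(x_3) = 8*(-0.0329)^2 + 2*(-0.0329) + 0.75*|-0.0329| = -0.0325


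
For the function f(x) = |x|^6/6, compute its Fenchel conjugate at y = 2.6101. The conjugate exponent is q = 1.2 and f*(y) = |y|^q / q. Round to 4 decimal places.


The conjugate exponent q satisfies 1/p + 1/q = 1.
p = 6, so q = 6/(6 - 1) = 1.2
|y|^q = 2.6101^1.2 = 3.1622
f*(2.6101) = 3.1622 / 1.2 = 2.6352


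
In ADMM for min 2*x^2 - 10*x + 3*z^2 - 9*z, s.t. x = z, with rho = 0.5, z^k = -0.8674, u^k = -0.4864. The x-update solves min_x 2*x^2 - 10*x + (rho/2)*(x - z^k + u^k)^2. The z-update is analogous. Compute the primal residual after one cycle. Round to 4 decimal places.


ADMM iteration with rho = 0.5, z^k = -0.8674, u^k = -0.4864
Step 1: x-update.
Minimize 2*x^2 - 10*x + (0.5/2)*(x + 0.8674 - 0.4864)^2
FOC: (2*2 + 0.5)*x = 10 + 0.5*(-0.8674 + 0.4864)
x^{k+1} = 2.1799
Step 2: z-update.
Minimize 3*z^2 - 9*z + (0.5/2)*(2.1799 - z - 0.4864)^2
FOC: (2*3 + 0.5)*z = 9 + 0.5*(2.1799 - 0.4864)
z^{k+1} = 1.5149
Step 3: u-update.
u^{k+1} = -0.4864 + 2.1799 - 1.5149 = 0.1786
Step 4: Primal residual = |2.1799 - 1.5149| = 0.665


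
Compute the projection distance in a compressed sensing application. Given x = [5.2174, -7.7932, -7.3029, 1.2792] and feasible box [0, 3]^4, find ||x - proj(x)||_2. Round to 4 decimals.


Project each component onto [0, 3].
clip(5.2174) = 3.0, clip(-7.7932) = 0.0, clip(-7.3029) = 0.0, clip(1.2792) = 1.2792
Projection = [3.0, 0.0, 0.0, 1.2792]
Squared diffs: [4.9169, 60.734, 53.3323, 0.0]
Distance = sqrt(118.9832) = 10.9079


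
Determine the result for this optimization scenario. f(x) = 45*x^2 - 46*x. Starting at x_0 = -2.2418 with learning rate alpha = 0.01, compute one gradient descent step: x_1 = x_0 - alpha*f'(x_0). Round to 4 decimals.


We compute the gradient at x_0 and apply the update.
f'(x) = 90*x - 46
f'(-2.2418) = 90*-2.2418 - 46 = -247.762
x_1 = -2.2418 - 0.01*-247.762 = 0.2358


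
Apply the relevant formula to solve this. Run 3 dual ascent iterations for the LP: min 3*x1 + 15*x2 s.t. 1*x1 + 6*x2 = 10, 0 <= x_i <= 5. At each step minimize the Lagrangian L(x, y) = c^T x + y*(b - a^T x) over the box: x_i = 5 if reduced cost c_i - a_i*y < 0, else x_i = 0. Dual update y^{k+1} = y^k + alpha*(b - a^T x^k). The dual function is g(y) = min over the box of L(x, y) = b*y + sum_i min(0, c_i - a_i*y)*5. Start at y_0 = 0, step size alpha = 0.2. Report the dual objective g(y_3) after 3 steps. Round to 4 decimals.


Dual ascent for LP: min 3*x1 + 15*x2, 1*x1 + 6*x2 = 10, 0 <= x_i <= 5
Step 1: y^k = 0.0, reduced costs: (3.0, 15.0)
  x^k = (0.0, 0.0), subgradient = b - a^T x = 10.0
  y^{k+1} = 0.0 + 0.2*10.0 = 2.0
Step 2: y^k = 2.0, reduced costs: (1.0, 3.0)
  x^k = (0.0, 0.0), subgradient = b - a^T x = 10.0
  y^{k+1} = 2.0 + 0.2*10.0 = 4.0
Step 3: y^k = 4.0, reduced costs: (-1.0, -9.0)
  x^k = (5.0, 5.0), subgradient = b - a^T x = -25.0
  y^{k+1} = 4.0 + 0.2*-25.0 = -1.0
Dual objective at y_3 = -1.0: reduced costs (4.0, 21.0), box minimizer x = (0.0, 0.0)
g(y_3) = b*y + (c1 - a1*y)*x1 + (c2 - a2*y)*x2 = 10*(-1.0) + 4.0*0.0 + 21.0*0.0 = -10.0 + 0.0 + 0.0 = -10.0


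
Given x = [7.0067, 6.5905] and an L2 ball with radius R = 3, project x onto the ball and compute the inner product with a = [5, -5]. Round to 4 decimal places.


Step 1: Compute ||x|| (intermediates to 6 decimals).
||x|| = sqrt(7.0067^2 + 6.5905^2) = 9.619175
Step 2: Project.
Since ||x|| > R, scale = R/||x|| = 3/9.619175 = 0.311877, proj(x) = scale * x
proj(x) = [2.185229, 2.055425]
Step 3: Dot product.
a^T * proj(x) = 5*2.185229 - 5*2.055425 = 0.649


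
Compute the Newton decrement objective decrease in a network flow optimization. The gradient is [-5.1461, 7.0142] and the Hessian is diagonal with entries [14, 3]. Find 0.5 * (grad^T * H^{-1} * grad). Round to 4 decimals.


Step 1: H is diagonal, so H^(-1) * g = [-0.3676, 2.3381].
Step 2: g^T H^(-1) g = sum_i g_i^2 / H_ii
  = (-5.1461)^2/14 + (7.0142)^2/3
  = 1.8916 + 16.3997 = 18.2913
Step 3: Objective decrease = 0.5 * g^T H^(-1) g = 9.1456


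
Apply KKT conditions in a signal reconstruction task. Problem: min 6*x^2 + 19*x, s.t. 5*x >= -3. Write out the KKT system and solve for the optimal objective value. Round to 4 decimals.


Step 1: Try lambda = 0 (constraint inactive).
x_unc = -19/(2*6) = -1.5833
Check: 5*-1.5833 = -7.9165 < -3 -- violated!
Step 2: Constraint must be active: 5*x = -3
x* = -3/5 = -0.6
lambda = (2*6*(-0.6) + 19)/5 = 2.36
Step 3: Compute optimal value.
f(x*) = 6*(-0.6)^2 + 19*(-0.6) = -9.24


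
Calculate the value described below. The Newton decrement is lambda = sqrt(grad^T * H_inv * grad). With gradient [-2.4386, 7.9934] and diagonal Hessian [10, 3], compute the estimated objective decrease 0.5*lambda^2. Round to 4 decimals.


Step 1: H is diagonal, so H^(-1) * g = [-0.2439, 2.6645].
Step 2: g^T H^(-1) g = sum_i g_i^2 / H_ii
  = (-2.4386)^2/10 + (7.9934)^2/3
  = 0.5947 + 21.2981 = 21.8928
Step 3: Objective decrease = 0.5 * g^T H^(-1) g = 10.9464


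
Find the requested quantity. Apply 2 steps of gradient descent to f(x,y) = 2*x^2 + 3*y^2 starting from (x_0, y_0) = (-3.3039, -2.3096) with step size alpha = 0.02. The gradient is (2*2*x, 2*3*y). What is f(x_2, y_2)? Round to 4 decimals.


Gradient descent on f(x,y) = 2*x^2 + 3*y^2.
Starting point: (-3.3039, -2.3096), alpha = 0.02
Step 1: grad_x = 2*2*-3.3039 = -13.2156, grad_y = 2*3*-2.3096 = -13.8576
  x_1 = -3.3039 - 0.02*-13.2156 = -3.0396
  y_1 = -2.3096 - 0.02*-13.8576 = -2.0324
Step 2: grad_x = 2*2*-3.0396 = -12.1584, grad_y = 2*3*-2.0324 = -12.1947
  x_2 = -3.0396 - 0.02*-12.1584 = -2.7964
  y_2 = -2.0324 - 0.02*-12.1947 = -1.7886
f(-2.7964, -1.7886) = 2*(-2.7964)^2 + 3*(-1.7886)^2 = 25.2367


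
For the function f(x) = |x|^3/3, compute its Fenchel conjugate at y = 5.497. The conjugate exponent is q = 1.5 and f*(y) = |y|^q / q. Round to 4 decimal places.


The conjugate exponent q satisfies 1/p + 1/q = 1.
p = 3, so q = 3/(3 - 1) = 1.5
|y|^q = 5.497^1.5 = 12.8881
f*(5.497) = 12.8881 / 1.5 = 8.5921


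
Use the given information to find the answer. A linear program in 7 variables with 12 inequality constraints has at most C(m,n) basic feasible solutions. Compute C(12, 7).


Each vertex corresponds to some choice of n active constraints out of m, so the number of vertices is at most C(m, n) = m! / (n!(m-n)!).
m = 12, n = 7
Numerator: 12 * 11 * 10 * 9 * 8 * 7 * 6
Denominator: 7! = 5040
C(12, 7) = 792


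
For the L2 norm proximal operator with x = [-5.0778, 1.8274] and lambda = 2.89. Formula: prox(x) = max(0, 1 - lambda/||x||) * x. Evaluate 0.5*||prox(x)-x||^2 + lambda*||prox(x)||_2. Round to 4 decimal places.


Step 1: Compute ||x||.
||x|| = 5.3966
Step 2: Compute scaling factor.
scale = max(0, 1 - 2.89/5.3966) = 0.4645
Step 3: prox(x) = [-2.3585, 0.8488]
||prox(x)|| = 2.5066
Step 4: Proximal objective.
0.5*||prox-x||^2 = 4.1761
lambda*||prox|| = 7.2441
Total = 11.4202


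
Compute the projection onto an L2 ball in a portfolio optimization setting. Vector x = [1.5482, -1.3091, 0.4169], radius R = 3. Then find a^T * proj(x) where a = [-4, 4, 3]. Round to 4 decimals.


Step 1: Compute ||x|| (intermediates to 6 decimals).
||x|| = sqrt(1.5482^2 + (-1.3091)^2 + 0.4169^2) = 2.069897
Step 2: Project.
Since ||x|| <= R, proj = x (no scaling needed).
proj(x) = [1.5482, -1.3091, 0.4169]
Step 3: Dot product.
a^T * proj(x) = -4*1.5482 + 4*(-1.3091) + 3*0.4169 = -10.1785


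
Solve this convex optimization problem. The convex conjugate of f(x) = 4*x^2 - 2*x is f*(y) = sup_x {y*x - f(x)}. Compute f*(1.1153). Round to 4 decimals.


f*(y) = sup_x {y*x - a*x^2 - b*x} = sup_x {(y-b)*x - a*x^2}
FOC: (y - b) - 2a*x = 0 => x* = (y - b)/(2a)
x* = (1.1153 + 2)/(2*4) = 0.3894
f*(1.1153) = (y-b)^2/(4a) = (1.1153 + 2)^2/(4*4)
= 9.7051/16 = 0.6066


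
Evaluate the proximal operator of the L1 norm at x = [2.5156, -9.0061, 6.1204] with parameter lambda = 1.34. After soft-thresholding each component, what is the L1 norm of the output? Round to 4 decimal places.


Soft-thresholding with lambda = 1.34:
prox(2.5156) = sign(2.5156)*max(|2.5156| - 1.34, 0) = 1.1756
prox(-9.0061) = sign(-9.0061)*max(|-9.0061| - 1.34, 0) = -7.6661
prox(6.1204) = sign(6.1204)*max(|6.1204| - 1.34, 0) = 4.7804
prox(x) = [1.1756, -7.6661, 4.7804]
||prox(x)||_1 = 1.1756 + 7.6661 + 4.7804 = 13.6221


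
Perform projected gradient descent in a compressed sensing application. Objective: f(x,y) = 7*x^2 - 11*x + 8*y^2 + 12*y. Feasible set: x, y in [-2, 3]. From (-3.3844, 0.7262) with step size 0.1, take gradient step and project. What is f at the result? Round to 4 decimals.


Step 1: Compute gradient at (-3.3844, 0.7262).
grad_x = 2*7*-3.3844 - 11 = -58.3816
grad_y = 2*8*0.7262 + 12 = 23.6192
Step 2: Gradient step.
x_raw = -3.3844 - 0.1*-58.3816 = 2.4538
y_raw = 0.7262 - 0.1*23.6192 = -1.6357
Step 3: Project onto [-2, 3].
x_proj = clip(2.4538) = 2.4538
y_proj = clip(-1.6357) = -1.6357
Step 4: Evaluate f.
f(2.4538, -1.6357) = 16.9312


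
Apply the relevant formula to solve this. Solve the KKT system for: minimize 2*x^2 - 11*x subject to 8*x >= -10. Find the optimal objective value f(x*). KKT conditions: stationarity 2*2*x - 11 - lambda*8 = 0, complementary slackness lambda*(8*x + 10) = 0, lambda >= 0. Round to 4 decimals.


Step 1: Try lambda = 0 (constraint inactive).
Stationarity: 2*2*x - 11 = 0
x* = 11/(2*2) = 2.75
Check constraint: 8*2.75 = 22.0 >= -10 -- satisfied.
Step 2: Compute optimal value.
f(x*) = 2*2.75^2 - 11*2.75 = -15.125


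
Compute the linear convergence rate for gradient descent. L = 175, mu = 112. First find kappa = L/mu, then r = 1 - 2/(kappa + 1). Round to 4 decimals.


Step 1: Compute the condition number.
kappa = L/mu = 175/112 = 1.5625
Step 2: Compute the convergence rate.
r = 1 - 2/(kappa + 1) = 1 - 2*mu/(L + mu) = (L - mu)/(L + mu) = 63/287 = 0.2195


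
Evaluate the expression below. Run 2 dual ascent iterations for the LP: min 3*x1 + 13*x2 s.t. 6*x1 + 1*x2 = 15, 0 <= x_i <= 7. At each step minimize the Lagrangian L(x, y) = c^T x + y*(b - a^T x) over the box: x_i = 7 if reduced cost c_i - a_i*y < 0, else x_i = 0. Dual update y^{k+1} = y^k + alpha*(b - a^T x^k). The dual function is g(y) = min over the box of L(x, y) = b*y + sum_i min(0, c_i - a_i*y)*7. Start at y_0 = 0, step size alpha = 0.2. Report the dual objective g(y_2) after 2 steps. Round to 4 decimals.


Dual ascent for LP: min 3*x1 + 13*x2, 6*x1 + 1*x2 = 15, 0 <= x_i <= 7
Step 1: y^k = 0.0, reduced costs: (3.0, 13.0)
  x^k = (0.0, 0.0), subgradient = b - a^T x = 15.0
  y^{k+1} = 0.0 + 0.2*15.0 = 3.0
Step 2: y^k = 3.0, reduced costs: (-15.0, 10.0)
  x^k = (7.0, 0.0), subgradient = b - a^T x = -27.0
  y^{k+1} = 3.0 + 0.2*-27.0 = -2.4
Dual objective at y_2 = -2.4: reduced costs (17.4, 15.4), box minimizer x = (0.0, 0.0)
g(y_2) = b*y + (c1 - a1*y)*x1 + (c2 - a2*y)*x2 = 15*(-2.4) + 17.4*0.0 + 15.4*0.0 = -36.0 + 0.0 + 0.0 = -36.0


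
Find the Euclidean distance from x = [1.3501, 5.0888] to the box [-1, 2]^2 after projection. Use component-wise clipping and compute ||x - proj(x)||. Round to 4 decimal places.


Project each component onto [-1, 2].
clip(1.3501) = 1.3501, clip(5.0888) = 2.0
Projection = [1.3501, 2.0]
Squared diffs: [0.0, 9.5407]
Distance = sqrt(9.5407) = 3.0888


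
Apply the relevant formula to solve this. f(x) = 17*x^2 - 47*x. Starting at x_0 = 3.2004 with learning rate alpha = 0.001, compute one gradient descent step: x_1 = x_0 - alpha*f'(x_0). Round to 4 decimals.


We compute the gradient at x_0 and apply the update.
f'(x) = 34*x - 47
f'(3.2004) = 34*3.2004 - 47 = 61.8136
x_1 = 3.2004 - 0.001*61.8136 = 3.1386


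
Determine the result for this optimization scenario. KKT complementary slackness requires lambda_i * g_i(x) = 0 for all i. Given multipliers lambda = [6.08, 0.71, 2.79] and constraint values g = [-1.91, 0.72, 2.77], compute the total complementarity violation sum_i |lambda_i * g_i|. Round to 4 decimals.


KKT complementary slackness check:
lambda_1 * g_1 = 6.08 * -1.91 = -11.6128
lambda_2 * g_2 = 0.71 * 0.72 = 0.5112
lambda_3 * g_3 = 2.79 * 2.77 = 7.7283
Total violation = 11.6128 + 0.5112 + 7.7283 = 19.8523


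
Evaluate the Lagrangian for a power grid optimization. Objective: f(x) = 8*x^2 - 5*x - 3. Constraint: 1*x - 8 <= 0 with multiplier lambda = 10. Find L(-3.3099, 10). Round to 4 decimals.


Step 1: Evaluate f(x).
f(-3.3099) = 8*(-3.3099)^2 - 5*(-3.3099) - 3 = 101.193
Step 2: Evaluate g(x).
g(-3.3099) = 1*-3.3099 - 8 = -11.3099
Step 3: Compute Lagrangian.
L = 101.193 + 10*-11.3099 = -11.906


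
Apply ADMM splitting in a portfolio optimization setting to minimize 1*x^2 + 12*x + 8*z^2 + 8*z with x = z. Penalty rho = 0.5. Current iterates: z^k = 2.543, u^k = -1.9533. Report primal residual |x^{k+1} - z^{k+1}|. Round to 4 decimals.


ADMM iteration with rho = 0.5, z^k = 2.543, u^k = -1.9533
Step 1: x-update.
Minimize 1*x^2 + 12*x + (0.5/2)*(x - 2.543 - 1.9533)^2
FOC: (2*1 + 0.5)*x = -12 + 0.5*(2.543 + 1.9533)
x^{k+1} = -3.9007
Step 2: z-update.
Minimize 8*z^2 + 8*z + (0.5/2)*(-3.9007 - z - 1.9533)^2
FOC: (2*8 + 0.5)*z = -8 + 0.5*(-3.9007 - 1.9533)
z^{k+1} = -0.6622
Step 3: u-update.
u^{k+1} = -1.9533 - 3.9007 + 0.6622 = -5.1918
Step 4: Primal residual = |-3.9007 + 0.6622| = 3.2385


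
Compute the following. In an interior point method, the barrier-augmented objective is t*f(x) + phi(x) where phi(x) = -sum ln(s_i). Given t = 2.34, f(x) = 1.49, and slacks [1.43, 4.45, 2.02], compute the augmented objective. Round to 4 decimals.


Step 1: Compute log-barrier.
ln values: [0.3577, 1.4929, 0.7031]
phi = -(0.3577 + 1.4929 + 0.7031) = -2.5537
Step 2: Compute augmented objective.
t*f(x) = 2.34*1.49 = 3.4866
Total = 3.4866 - 2.5537 = 0.9329


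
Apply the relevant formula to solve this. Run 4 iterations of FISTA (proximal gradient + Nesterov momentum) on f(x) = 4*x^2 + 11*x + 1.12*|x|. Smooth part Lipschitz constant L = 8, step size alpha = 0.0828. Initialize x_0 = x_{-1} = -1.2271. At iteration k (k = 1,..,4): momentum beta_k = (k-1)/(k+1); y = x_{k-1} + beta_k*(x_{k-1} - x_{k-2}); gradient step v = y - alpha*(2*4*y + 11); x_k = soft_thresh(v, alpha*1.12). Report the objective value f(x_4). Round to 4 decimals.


FISTA on f(x) = 4*x^2 + 11*x + 1.12*|x|
L = 8, alpha = 0.0828
Iteration 1: beta = 0.0, y = -1.2271 + 0.0*(-1.2271 + 1.2271) = -1.2271
  grad(y) = 1.1832, v = y - alpha*grad = -1.3251
  prox(v) = soft_thresh(-1.3251, 0.0927) = -1.2323
Iteration 2: beta = 0.3333, y = -1.2323 + 0.3333*(-1.2323 + 1.2271) = -1.2341
  grad(y) = 1.1274, v = y - alpha*grad = -1.3274
  prox(v) = soft_thresh(-1.3274, 0.0927) = -1.2347
Iteration 3: beta = 0.5, y = -1.2347 + 0.5*(-1.2347 + 1.2323) = -1.2359
  grad(y) = 1.1131, v = y - alpha*grad = -1.328
  prox(v) = soft_thresh(-1.328, 0.0927) = -1.2353
Iteration 4: beta = 0.6, y = -1.2353 + 0.6*(-1.2353 + 1.2347) = -1.2357
  grad(y) = 1.1148, v = y - alpha*grad = -1.328
  prox(v) = soft_thresh(-1.328, 0.0927) = -1.2352
f(x_4) = 4*(-1.2352)^2 + 11*(-1.2352) + 1.12*|-1.2352| = -6.1009


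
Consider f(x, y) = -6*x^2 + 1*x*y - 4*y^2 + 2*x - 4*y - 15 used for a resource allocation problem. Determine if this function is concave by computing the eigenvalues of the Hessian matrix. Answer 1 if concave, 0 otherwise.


The Hessian of f(x,y) = -6*x^2 + 1*x*y - 4*y^2 + 2*x - 4*y - 15 is:
H = [[-12, 1], [1, -8]]
Trace = -12 - 8 = -20
Determinant = -12*-8 - (1)^2 = 95
Discriminant = (-20)^2 - 4*95 = 20.0
Eigenvalues: lambda_1 = -12.2361, lambda_2 = -7.7639
The function is concave.

1


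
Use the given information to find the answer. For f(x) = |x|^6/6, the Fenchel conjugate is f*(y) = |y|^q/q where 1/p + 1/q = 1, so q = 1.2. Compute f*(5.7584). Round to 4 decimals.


The conjugate exponent q satisfies 1/p + 1/q = 1.
p = 6, so q = 6/(6 - 1) = 1.2
|y|^q = 5.7584^1.2 = 8.1726
f*(5.7584) = 8.1726 / 1.2 = 6.8105


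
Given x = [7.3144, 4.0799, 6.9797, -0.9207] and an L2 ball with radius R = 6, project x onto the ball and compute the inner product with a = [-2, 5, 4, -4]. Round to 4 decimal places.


Step 1: Compute ||x|| (intermediates to 6 decimals).
||x|| = sqrt(7.3144^2 + 4.0799^2 + 6.9797^2 + (-0.9207)^2) = 10.941203
Step 2: Project.
Since ||x|| > R, scale = R/||x|| = 6/10.941203 = 0.548386, proj(x) = scale * x
proj(x) = [4.011115, 2.23736, 3.82757, -0.504899]
Step 3: Dot product.
a^T * proj(x) = -2*4.011115 + 5*2.23736 + 4*3.82757 - 4*(-0.504899) = 20.4944


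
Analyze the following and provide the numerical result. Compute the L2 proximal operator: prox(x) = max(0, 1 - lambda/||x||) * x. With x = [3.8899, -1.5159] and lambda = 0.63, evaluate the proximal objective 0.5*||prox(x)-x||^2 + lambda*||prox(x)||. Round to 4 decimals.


Step 1: Compute ||x||.
||x|| = 4.1748
Step 2: Compute scaling factor.
scale = max(0, 1 - 0.63/4.1748) = 0.8491
Step 3: prox(x) = [3.3029, -1.2871]
||prox(x)|| = 3.5448
Step 4: Proximal objective.
0.5*||prox-x||^2 = 0.1985
lambda*||prox|| = 2.2332
Total = 2.4317


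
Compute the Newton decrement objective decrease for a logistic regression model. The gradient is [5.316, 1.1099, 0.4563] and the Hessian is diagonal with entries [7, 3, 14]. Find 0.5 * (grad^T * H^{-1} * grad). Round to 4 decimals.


Step 1: H is diagonal, so H^(-1) * g = [0.7594, 0.37, 0.0326].
Step 2: g^T H^(-1) g = sum_i g_i^2 / H_ii
  = (5.316)^2/7 + (1.1099)^2/3 + (0.4563)^2/14
  = 4.0371 + 0.4106 + 0.0149 = 4.4626
Step 3: Objective decrease = 0.5 * g^T H^(-1) g = 2.2313


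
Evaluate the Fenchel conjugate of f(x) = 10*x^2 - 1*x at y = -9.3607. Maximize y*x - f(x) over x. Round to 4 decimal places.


f*(y) = sup_x {y*x - a*x^2 - b*x} = sup_x {(y-b)*x - a*x^2}
FOC: (y - b) - 2a*x = 0 => x* = (y - b)/(2a)
x* = (-9.3607 + 1)/(2*10) = -0.418
f*(-9.3607) = (y-b)^2/(4a) = (-9.3607 + 1)^2/(4*10)
= 69.9013/40 = 1.7475


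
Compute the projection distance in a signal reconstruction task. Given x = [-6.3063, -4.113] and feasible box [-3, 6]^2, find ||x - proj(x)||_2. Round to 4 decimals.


Project each component onto [-3, 6].
clip(-6.3063) = -3.0, clip(-4.113) = -3.0
Projection = [-3.0, -3.0]
Squared diffs: [10.9316, 1.2388]
Distance = sqrt(12.1704) = 3.4886


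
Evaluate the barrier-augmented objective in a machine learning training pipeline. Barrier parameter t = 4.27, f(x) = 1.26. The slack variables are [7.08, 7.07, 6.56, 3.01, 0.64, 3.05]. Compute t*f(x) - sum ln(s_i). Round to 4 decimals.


Step 1: Compute log-barrier.
ln values: [1.9573, 1.9559, 1.881, 1.1019, -0.4463, 1.1151]
phi = -(1.9573 + 1.9559 + 1.881 + 1.1019 - 0.4463 + 1.1151) = -7.5649
Step 2: Compute augmented objective.
t*f(x) = 4.27*1.26 = 5.3802
Total = 5.3802 - 7.5649 = -2.1847


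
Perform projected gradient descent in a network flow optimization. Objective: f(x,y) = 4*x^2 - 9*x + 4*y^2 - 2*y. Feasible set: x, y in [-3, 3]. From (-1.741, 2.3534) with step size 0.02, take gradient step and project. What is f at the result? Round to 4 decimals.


Step 1: Compute gradient at (-1.741, 2.3534).
grad_x = 2*4*-1.741 - 9 = -22.928
grad_y = 2*4*2.3534 - 2 = 16.8272
Step 2: Gradient step.
x_raw = -1.741 - 0.02*-22.928 = -1.2824
y_raw = 2.3534 - 0.02*16.8272 = 2.0169
Step 3: Project onto [-3, 3].
x_proj = clip(-1.2824) = -1.2824
y_proj = clip(2.0169) = 2.0169
Step 4: Evaluate f.
f(-1.2824, 2.0169) = 30.3577


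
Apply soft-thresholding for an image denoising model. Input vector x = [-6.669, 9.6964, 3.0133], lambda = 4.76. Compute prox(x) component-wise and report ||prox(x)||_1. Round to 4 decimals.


Soft-thresholding with lambda = 4.76:
prox(-6.669) = sign(-6.669)*max(|-6.669| - 4.76, 0) = -1.909
prox(9.6964) = sign(9.6964)*max(|9.6964| - 4.76, 0) = 4.9364
prox(3.0133) = sign(3.0133)*max(|3.0133| - 4.76, 0) = 0.0
prox(x) = [-1.909, 4.9364, 0.0]
||prox(x)||_1 = 1.909 + 4.9364 + 0.0 = 6.8454


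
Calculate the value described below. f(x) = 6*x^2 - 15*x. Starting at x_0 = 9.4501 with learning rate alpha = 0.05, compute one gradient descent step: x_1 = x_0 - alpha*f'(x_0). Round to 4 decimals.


We compute the gradient at x_0 and apply the update.
f'(x) = 12*x - 15
f'(9.4501) = 12*9.4501 - 15 = 98.4012
x_1 = 9.4501 - 0.05*98.4012 = 4.53


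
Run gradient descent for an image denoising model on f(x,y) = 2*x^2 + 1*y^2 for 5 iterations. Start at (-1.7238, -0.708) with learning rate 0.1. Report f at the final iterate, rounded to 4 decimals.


Gradient descent on f(x,y) = 2*x^2 + 1*y^2.
Starting point: (-1.7238, -0.708), alpha = 0.1
Step 1: grad_x = 2*2*-1.7238 = -6.8952, grad_y = 2*1*-0.708 = -1.416
  x_1 = -1.7238 - 0.1*-6.8952 = -1.0343
  y_1 = -0.708 - 0.1*-1.416 = -0.5664
Step 2: grad_x = 2*2*-1.0343 = -4.1371, grad_y = 2*1*-0.5664 = -1.1328
  x_2 = -1.0343 - 0.1*-4.1371 = -0.6206
  y_2 = -0.5664 - 0.1*-1.1328 = -0.4531
Step 3: grad_x = 2*2*-0.6206 = -2.4823, grad_y = 2*1*-0.4531 = -0.9062
  x_3 = -0.6206 - 0.1*-2.4823 = -0.3723
  y_3 = -0.4531 - 0.1*-0.9062 = -0.3625
Step 4: grad_x = 2*2*-0.3723 = -1.4894, grad_y = 2*1*-0.3625 = -0.725
  x_4 = -0.3723 - 0.1*-1.4894 = -0.2234
  y_4 = -0.3625 - 0.1*-0.725 = -0.29
Step 5: grad_x = 2*2*-0.2234 = -0.8936, grad_y = 2*1*-0.29 = -0.58
  x_5 = -0.2234 - 0.1*-0.8936 = -0.134
  y_5 = -0.29 - 0.1*-0.58 = -0.232
f(-0.134, -0.232) = 2*(-0.134)^2 + 1*(-0.232)^2 = 0.0898


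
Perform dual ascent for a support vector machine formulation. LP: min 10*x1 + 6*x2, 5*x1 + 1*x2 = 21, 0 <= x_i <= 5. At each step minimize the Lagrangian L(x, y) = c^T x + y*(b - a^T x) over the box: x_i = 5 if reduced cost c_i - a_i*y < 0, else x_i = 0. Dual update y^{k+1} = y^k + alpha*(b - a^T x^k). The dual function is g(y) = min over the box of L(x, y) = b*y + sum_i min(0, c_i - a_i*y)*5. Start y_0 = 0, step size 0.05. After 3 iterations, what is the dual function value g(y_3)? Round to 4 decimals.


Dual ascent for LP: min 10*x1 + 6*x2, 5*x1 + 1*x2 = 21, 0 <= x_i <= 5
Step 1: y^k = 0.0, reduced costs: (10.0, 6.0)
  x^k = (0.0, 0.0), subgradient = b - a^T x = 21.0
  y^{k+1} = 0.0 + 0.05*21.0 = 1.05
Step 2: y^k = 1.05, reduced costs: (4.75, 4.95)
  x^k = (0.0, 0.0), subgradient = b - a^T x = 21.0
  y^{k+1} = 1.05 + 0.05*21.0 = 2.1
Step 3: y^k = 2.1, reduced costs: (-0.5, 3.9)
  x^k = (5.0, 0.0), subgradient = b - a^T x = -4.0
  y^{k+1} = 2.1 + 0.05*-4.0 = 1.9
Dual objective at y_3 = 1.9: reduced costs (0.5, 4.1), box minimizer x = (0.0, 0.0)
g(y_3) = b*y + (c1 - a1*y)*x1 + (c2 - a2*y)*x2 = 21*1.9 + 0.5*0.0 + 4.1*0.0 = 39.9 + 0.0 + 0.0 = 39.9


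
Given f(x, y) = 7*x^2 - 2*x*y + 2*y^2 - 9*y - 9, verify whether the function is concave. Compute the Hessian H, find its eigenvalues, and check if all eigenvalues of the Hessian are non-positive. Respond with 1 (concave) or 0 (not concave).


The Hessian of f(x,y) = 7*x^2 - 2*x*y + 2*y^2 - 9*y - 9 is:
H = [[14, -2], [-2, 4]]
Trace = 14 + 4 = 18
Determinant = 14*4 - (-2)^2 = 52
Discriminant = (18)^2 - 4*52 = 116.0
Eigenvalues: lambda_1 = 3.6148, lambda_2 = 14.3852
The function is not concave.

0


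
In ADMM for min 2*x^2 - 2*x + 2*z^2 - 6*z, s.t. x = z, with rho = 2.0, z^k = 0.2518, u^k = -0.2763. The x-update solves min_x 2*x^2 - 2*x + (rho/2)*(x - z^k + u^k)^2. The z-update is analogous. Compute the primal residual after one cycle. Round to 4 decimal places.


ADMM iteration with rho = 2.0, z^k = 0.2518, u^k = -0.2763
Step 1: x-update.
Minimize 2*x^2 - 2*x + (2.0/2)*(x - 0.2518 - 0.2763)^2
FOC: (2*2 + 2.0)*x = 2 + 2.0*(0.2518 + 0.2763)
x^{k+1} = 0.5094
Step 2: z-update.
Minimize 2*z^2 - 6*z + (2.0/2)*(0.5094 - z - 0.2763)^2
FOC: (2*2 + 2.0)*z = 6 + 2.0*(0.5094 - 0.2763)
z^{k+1} = 1.0777
Step 3: u-update.
u^{k+1} = -0.2763 + 0.5094 - 1.0777 = -0.8446
Step 4: Primal residual = |0.5094 - 1.0777| = 0.5683


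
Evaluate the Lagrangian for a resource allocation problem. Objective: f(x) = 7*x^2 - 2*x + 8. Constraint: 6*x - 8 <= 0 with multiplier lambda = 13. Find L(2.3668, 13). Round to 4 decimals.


Step 1: Evaluate f(x).
f(2.3668) = 7*2.3668^2 - 2*2.3668 + 8 = 42.4786
Step 2: Evaluate g(x).
g(2.3668) = 6*2.3668 - 8 = 6.2008
Step 3: Compute Lagrangian.
L = 42.4786 + 13*6.2008 = 123.089


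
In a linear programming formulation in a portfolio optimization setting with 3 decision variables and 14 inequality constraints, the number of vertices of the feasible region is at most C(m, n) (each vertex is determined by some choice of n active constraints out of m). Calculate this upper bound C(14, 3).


Each vertex corresponds to some choice of n active constraints out of m, so the number of vertices is at most C(m, n) = m! / (n!(m-n)!).
m = 14, n = 3
Numerator: 14 * 13 * 12
Denominator: 3! = 6
C(14, 3) = 364


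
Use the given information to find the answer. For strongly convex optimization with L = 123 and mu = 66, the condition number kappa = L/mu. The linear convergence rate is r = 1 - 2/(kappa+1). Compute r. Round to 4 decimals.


Step 1: Compute the condition number.
kappa = L/mu = 123/66 = 1.8636
Step 2: Compute the convergence rate.
r = 1 - 2/(kappa + 1) = 1 - 2*mu/(L + mu) = (L - mu)/(L + mu) = 57/189 = 0.3016


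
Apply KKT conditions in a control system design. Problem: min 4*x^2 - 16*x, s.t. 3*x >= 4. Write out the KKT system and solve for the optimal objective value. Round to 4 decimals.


Step 1: Try lambda = 0 (constraint inactive).
Stationarity: 2*4*x - 16 = 0
x* = 16/(2*4) = 2.0
Check constraint: 3*2.0 = 6.0 >= 4 -- satisfied.
Step 2: Compute optimal value.
f(x*) = 4*2.0^2 - 16*2.0 = -16.0


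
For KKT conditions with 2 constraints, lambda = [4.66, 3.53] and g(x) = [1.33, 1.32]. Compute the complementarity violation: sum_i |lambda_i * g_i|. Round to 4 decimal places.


KKT complementary slackness check:
lambda_1 * g_1 = 4.66 * 1.33 = 6.1978
lambda_2 * g_2 = 3.53 * 1.32 = 4.6596
Total violation = 6.1978 + 4.6596 = 10.8574


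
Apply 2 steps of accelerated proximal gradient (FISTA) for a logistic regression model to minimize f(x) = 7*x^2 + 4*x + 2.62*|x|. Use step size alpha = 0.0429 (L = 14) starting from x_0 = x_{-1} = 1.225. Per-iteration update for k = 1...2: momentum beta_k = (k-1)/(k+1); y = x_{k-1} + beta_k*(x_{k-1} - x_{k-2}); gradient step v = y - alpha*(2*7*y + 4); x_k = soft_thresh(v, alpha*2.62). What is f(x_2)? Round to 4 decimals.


FISTA on f(x) = 7*x^2 + 4*x + 2.62*|x|
L = 14, alpha = 0.0429
Iteration 1: beta = 0.0, y = 1.225 + 0.0*(1.225 - 1.225) = 1.225
  grad(y) = 21.15, v = y - alpha*grad = 0.3177
  prox(v) = soft_thresh(0.3177, 0.1124) = 0.2053
Iteration 2: beta = 0.3333, y = 0.2053 + 0.3333*(0.2053 - 1.225) = -0.1346
  grad(y) = 2.115, v = y - alpha*grad = -0.2254
  prox(v) = soft_thresh(-0.2254, 0.1124) = -0.113
f(x_2) = 7*(-0.113)^2 + 4*(-0.113) + 2.62*|-0.113| = -0.0666


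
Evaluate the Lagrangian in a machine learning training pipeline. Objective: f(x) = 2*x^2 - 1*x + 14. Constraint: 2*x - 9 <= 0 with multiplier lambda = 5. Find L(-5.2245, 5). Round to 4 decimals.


Step 1: Evaluate f(x).
f(-5.2245) = 2*(-5.2245)^2 - 1*(-5.2245) + 14 = 73.8153
Step 2: Evaluate g(x).
g(-5.2245) = 2*-5.2245 - 9 = -19.449
Step 3: Compute Lagrangian.
L = 73.8153 + 5*-19.449 = -23.4297


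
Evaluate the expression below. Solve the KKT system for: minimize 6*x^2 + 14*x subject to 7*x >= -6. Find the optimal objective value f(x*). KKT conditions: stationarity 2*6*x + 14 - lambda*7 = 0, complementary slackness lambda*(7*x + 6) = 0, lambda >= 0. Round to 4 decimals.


Step 1: Try lambda = 0 (constraint inactive).
x_unc = -14/(2*6) = -1.1667
Check: 7*-1.1667 = -8.1669 < -6 -- violated!
Step 2: Constraint must be active: 7*x = -6
x* = -6/7 = -0.8571 (rounded; the exact value -6/7 is used below)
lambda = (2*6*(-6/7) + 14)/7 = 0.5306
Step 3: Compute optimal value.
f(x*) = 6*(-6/7)^2 + 14*(-6/7) = -7.5918


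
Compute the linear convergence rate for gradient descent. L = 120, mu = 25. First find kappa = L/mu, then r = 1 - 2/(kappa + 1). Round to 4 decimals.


Step 1: Compute the condition number.
kappa = L/mu = 120/25 = 4.8
Step 2: Compute the convergence rate.
r = 1 - 2/(kappa + 1) = 1 - 2*mu/(L + mu) = (L - mu)/(L + mu) = 95/145 = 0.6552


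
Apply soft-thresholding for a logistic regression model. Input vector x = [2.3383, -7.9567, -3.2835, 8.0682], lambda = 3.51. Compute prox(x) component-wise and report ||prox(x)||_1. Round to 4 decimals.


Soft-thresholding with lambda = 3.51:
prox(2.3383) = sign(2.3383)*max(|2.3383| - 3.51, 0) = 0.0
prox(-7.9567) = sign(-7.9567)*max(|-7.9567| - 3.51, 0) = -4.4467
prox(-3.2835) = sign(-3.2835)*max(|-3.2835| - 3.51, 0) = 0.0
prox(8.0682) = sign(8.0682)*max(|8.0682| - 3.51, 0) = 4.5582
prox(x) = [0.0, -4.4467, 0.0, 4.5582]
||prox(x)||_1 = 0.0 + 4.4467 + 0.0 + 4.5582 = 9.0049


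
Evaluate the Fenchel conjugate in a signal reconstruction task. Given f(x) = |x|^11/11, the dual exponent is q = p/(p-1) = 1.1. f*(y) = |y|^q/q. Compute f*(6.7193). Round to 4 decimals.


The conjugate exponent q satisfies 1/p + 1/q = 1.
p = 11, so q = 11/(11 - 1) = 1.1
|y|^q = 6.7193^1.1 = 8.1294
f*(6.7193) = 8.1294 / 1.1 = 7.3903


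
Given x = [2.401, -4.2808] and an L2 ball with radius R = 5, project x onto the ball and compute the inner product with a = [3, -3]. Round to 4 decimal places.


Step 1: Compute ||x|| (intermediates to 6 decimals).
||x|| = sqrt(2.401^2 + (-4.2808)^2) = 4.908162
Step 2: Project.
Since ||x|| <= R, proj = x (no scaling needed).
proj(x) = [2.401, -4.2808]
Step 3: Dot product.
a^T * proj(x) = 3*2.401 - 3*(-4.2808) = 20.0454


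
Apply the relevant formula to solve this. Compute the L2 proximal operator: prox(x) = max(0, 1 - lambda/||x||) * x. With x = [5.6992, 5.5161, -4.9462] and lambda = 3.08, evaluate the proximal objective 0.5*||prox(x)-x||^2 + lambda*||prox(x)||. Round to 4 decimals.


Step 1: Compute ||x||.
||x|| = 9.3474
Step 2: Compute scaling factor.
scale = max(0, 1 - 3.08/9.3474) = 0.6705
Step 3: prox(x) = [3.8213, 3.6985, -3.3164]
||prox(x)|| = 6.2674
Step 4: Proximal objective.
0.5*||prox-x||^2 = 4.7432
lambda*||prox|| = 19.3036
Total = 24.0467


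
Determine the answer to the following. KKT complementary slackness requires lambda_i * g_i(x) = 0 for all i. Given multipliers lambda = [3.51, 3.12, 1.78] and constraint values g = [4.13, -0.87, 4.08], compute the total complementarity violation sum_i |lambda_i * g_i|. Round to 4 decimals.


KKT complementary slackness check:
lambda_1 * g_1 = 3.51 * 4.13 = 14.4963
lambda_2 * g_2 = 3.12 * -0.87 = -2.7144
lambda_3 * g_3 = 1.78 * 4.08 = 7.2624
Total violation = 14.4963 + 2.7144 + 7.2624 = 24.4731
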